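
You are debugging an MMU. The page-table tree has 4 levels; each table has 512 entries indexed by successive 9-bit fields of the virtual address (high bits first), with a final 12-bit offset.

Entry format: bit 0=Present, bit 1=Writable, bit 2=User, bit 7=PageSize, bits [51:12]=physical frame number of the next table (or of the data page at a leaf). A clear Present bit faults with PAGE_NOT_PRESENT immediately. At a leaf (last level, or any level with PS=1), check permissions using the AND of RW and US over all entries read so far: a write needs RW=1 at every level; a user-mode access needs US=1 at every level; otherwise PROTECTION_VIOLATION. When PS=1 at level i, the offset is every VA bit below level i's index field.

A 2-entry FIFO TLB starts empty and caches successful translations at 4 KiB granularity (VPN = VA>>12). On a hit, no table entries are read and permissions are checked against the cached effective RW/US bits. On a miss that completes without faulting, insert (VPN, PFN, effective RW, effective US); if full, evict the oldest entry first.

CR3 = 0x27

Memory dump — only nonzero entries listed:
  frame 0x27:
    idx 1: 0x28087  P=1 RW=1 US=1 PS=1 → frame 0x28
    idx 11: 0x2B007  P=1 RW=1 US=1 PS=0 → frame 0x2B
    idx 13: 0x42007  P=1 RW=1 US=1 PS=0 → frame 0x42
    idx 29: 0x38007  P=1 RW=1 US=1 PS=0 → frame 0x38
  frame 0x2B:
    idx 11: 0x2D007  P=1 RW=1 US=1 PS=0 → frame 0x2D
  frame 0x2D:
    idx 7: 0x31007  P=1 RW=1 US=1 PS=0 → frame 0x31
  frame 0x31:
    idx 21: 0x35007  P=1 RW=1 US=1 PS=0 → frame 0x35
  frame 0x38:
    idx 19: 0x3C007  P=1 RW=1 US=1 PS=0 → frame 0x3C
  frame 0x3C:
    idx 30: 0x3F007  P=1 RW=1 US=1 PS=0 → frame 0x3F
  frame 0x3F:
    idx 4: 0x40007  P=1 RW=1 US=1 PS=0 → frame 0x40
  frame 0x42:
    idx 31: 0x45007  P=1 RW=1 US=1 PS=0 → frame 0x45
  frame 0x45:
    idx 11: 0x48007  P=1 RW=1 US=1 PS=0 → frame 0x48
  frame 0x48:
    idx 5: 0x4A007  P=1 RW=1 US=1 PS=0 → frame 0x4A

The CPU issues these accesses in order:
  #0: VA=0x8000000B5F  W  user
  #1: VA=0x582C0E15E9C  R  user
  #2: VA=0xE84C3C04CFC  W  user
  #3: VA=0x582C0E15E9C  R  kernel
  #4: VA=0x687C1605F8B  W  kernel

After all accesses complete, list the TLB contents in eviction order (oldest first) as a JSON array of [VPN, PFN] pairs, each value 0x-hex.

Trace:
#0 VA=0x8000000B5F (w,user):
  L0 @0x27[1] → 0x28087  P=1,RW=1,US=1,PS=1
  ✓ 0x28B5F (huge @L0)  — 1 lookups
#1 VA=0x582C0E15E9C (r,user):
  L0 @0x27[11] → 0x2B007  P=1,RW=1,US=1,PS=0
  L1 @0x2B[11] → 0x2D007  P=1,RW=1,US=1,PS=0
  L2 @0x2D[7] → 0x31007  P=1,RW=1,US=1,PS=0
  L3 @0x31[21] → 0x35007  P=1,RW=1,US=1,PS=0
  ✓ 0x35E9C  — 4 lookups
#2 VA=0xE84C3C04CFC (w,user):
  L0 @0x27[29] → 0x38007  P=1,RW=1,US=1,PS=0
  L1 @0x38[19] → 0x3C007  P=1,RW=1,US=1,PS=0
  L2 @0x3C[30] → 0x3F007  P=1,RW=1,US=1,PS=0
  L3 @0x3F[4] → 0x40007  P=1,RW=1,US=1,PS=0
  ✓ 0x40CFC  — 4 lookups
#3 VA=0x582C0E15E9C (r,kernel):
  TLB hit vpn=0x582C0E15 → PA=0x35E9C
#4 VA=0x687C1605F8B (w,kernel):
  L0 @0x27[13] → 0x42007  P=1,RW=1,US=1,PS=0
  L1 @0x42[31] → 0x45007  P=1,RW=1,US=1,PS=0
  L2 @0x45[11] → 0x48007  P=1,RW=1,US=1,PS=0
  L3 @0x48[5] → 0x4A007  P=1,RW=1,US=1,PS=0
  ✓ 0x4AF8B  — 4 lookups

TLB: [["0xE84C3C04", "0x40"], ["0x687C1605", "0x4A"]]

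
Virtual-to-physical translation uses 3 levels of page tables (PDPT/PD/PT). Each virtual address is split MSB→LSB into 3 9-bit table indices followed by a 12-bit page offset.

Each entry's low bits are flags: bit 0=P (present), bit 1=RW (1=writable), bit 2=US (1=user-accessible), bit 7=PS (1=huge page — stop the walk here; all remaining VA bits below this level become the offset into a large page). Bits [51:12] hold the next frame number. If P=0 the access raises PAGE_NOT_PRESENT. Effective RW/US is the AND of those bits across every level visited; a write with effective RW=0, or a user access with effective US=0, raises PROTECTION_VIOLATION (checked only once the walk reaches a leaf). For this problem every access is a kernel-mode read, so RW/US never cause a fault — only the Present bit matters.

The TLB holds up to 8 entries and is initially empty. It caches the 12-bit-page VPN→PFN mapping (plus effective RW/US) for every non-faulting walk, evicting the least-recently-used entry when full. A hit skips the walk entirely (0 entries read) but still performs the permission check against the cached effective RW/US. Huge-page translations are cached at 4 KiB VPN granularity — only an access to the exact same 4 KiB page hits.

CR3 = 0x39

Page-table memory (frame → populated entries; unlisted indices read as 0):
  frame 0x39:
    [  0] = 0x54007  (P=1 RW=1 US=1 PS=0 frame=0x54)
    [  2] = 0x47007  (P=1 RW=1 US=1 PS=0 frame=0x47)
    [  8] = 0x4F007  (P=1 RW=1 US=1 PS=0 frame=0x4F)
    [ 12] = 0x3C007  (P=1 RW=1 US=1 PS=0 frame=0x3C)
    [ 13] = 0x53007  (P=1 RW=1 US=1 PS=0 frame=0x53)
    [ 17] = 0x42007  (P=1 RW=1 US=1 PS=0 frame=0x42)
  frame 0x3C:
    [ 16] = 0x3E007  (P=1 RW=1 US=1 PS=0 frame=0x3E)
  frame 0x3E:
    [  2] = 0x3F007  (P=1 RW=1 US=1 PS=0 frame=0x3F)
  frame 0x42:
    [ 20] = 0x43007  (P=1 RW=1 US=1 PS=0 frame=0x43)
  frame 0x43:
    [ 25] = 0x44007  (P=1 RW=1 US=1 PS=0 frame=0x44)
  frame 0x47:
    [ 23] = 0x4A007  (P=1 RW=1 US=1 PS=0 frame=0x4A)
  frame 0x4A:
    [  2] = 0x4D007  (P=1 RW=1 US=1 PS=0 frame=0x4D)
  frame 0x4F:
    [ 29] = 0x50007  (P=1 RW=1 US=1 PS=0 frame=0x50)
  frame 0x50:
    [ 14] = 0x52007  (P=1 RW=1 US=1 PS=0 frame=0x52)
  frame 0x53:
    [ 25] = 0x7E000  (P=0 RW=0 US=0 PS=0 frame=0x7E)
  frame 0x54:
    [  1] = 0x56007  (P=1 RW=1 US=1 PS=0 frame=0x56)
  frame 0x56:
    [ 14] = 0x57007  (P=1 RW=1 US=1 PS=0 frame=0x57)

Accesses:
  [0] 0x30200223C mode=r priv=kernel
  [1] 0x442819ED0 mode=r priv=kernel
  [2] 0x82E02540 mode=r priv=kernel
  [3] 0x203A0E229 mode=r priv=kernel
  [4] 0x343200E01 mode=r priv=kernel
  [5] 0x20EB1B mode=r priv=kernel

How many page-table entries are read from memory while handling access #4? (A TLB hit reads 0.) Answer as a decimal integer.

Per-access translation:
#0 VA=0x30200223C (r,kernel):
  [0] read 0x39 idx=12: raw=0x3C007 flags P=1 W=1 U=1 S=0
  [1] read 0x3C idx=16: raw=0x3E007 flags P=1 W=1 U=1 S=0
  [2] read 0x3E idx=2: raw=0x3F007 flags P=1 W=1 U=1 S=0
  ⇒ phys 0x3F23C  [3 reads]
#1 VA=0x442819ED0 (r,kernel):
  [0] read 0x39 idx=17: raw=0x42007 flags P=1 W=1 U=1 S=0
  [1] read 0x42 idx=20: raw=0x43007 flags P=1 W=1 U=1 S=0
  [2] read 0x43 idx=25: raw=0x44007 flags P=1 W=1 U=1 S=0
  ⇒ phys 0x44ED0  [3 reads]
#2 VA=0x82E02540 (r,kernel):
  [0] read 0x39 idx=2: raw=0x47007 flags P=1 W=1 U=1 S=0
  [1] read 0x47 idx=23: raw=0x4A007 flags P=1 W=1 U=1 S=0
  [2] read 0x4A idx=2: raw=0x4D007 flags P=1 W=1 U=1 S=0
  ⇒ phys 0x4D540  [3 reads]
#3 VA=0x203A0E229 (r,kernel):
  [0] read 0x39 idx=8: raw=0x4F007 flags P=1 W=1 U=1 S=0
  [1] read 0x4F idx=29: raw=0x50007 flags P=1 W=1 U=1 S=0
  [2] read 0x50 idx=14: raw=0x52007 flags P=1 W=1 U=1 S=0
  ⇒ phys 0x52229  [3 reads]
#4 VA=0x343200E01 (r,kernel):
  [0] read 0x39 idx=13: raw=0x53007 flags P=1 W=1 U=1 S=0
  [1] read 0x53 idx=25: raw=0x7E000 flags P=0 W=0 U=0 S=0
  → PAGE_NOT_PRESENT  (2 entries read)
#5 VA=0x20EB1B (r,kernel):
  [0] read 0x39 idx=0: raw=0x54007 flags P=1 W=1 U=1 S=0
  [1] read 0x54 idx=1: raw=0x56007 flags P=1 W=1 U=1 S=0
  [2] read 0x56 idx=14: raw=0x57007 flags P=1 W=1 U=1 S=0
  ⇒ phys 0x57B1B  [3 reads]

Entries read for #4: 2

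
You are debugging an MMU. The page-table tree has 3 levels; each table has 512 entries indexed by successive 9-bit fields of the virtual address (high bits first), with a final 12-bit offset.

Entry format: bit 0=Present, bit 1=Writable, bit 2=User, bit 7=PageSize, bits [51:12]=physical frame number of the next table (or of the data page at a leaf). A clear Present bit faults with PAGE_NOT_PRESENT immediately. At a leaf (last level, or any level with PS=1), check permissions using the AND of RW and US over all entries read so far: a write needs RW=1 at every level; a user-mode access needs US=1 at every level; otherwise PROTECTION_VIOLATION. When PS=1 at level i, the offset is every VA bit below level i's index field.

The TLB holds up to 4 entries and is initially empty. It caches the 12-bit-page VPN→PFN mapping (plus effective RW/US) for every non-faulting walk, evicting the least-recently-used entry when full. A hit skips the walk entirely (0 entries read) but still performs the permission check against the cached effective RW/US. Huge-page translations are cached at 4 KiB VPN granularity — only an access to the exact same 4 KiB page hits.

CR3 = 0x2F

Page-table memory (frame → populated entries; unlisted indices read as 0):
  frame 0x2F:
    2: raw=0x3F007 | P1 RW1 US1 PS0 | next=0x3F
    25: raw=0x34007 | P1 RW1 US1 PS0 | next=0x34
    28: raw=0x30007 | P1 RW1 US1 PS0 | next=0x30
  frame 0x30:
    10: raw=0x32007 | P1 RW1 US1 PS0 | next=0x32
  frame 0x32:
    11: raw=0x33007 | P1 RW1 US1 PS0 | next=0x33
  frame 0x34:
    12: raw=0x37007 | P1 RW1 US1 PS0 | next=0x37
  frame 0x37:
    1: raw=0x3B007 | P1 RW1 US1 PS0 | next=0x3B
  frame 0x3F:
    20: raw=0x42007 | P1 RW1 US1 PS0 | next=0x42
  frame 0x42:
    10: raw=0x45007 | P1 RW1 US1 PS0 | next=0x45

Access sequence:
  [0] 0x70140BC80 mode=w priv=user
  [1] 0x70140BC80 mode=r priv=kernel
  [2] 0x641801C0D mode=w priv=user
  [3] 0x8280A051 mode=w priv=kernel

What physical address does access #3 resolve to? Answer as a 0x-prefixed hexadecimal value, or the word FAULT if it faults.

Walk each access:
#0 VA=0x70140BC80 (w,user):
  L0 @0x2F[28] → 0x30007  P=1,RW=1,US=1,PS=0
  L1 @0x30[10] → 0x32007  P=1,RW=1,US=1,PS=0
  L2 @0x32[11] → 0x33007  P=1,RW=1,US=1,PS=0
  ⇒ phys 0x33C80  [3 reads]
#1 VA=0x70140BC80 (r,kernel):
  TLB hit vpn=0x70140B → PA=0x33C80
#2 VA=0x641801C0D (w,user):
  L0 @0x2F[25] → 0x34007  P=1,RW=1,US=1,PS=0
  L1 @0x34[12] → 0x37007  P=1,RW=1,US=1,PS=0
  L2 @0x37[1] → 0x3B007  P=1,RW=1,US=1,PS=0
  ⇒ phys 0x3BC0D  [3 reads]
#3 VA=0x8280A051 (w,kernel):
  L0 @0x2F[2] → 0x3F007  P=1,RW=1,US=1,PS=0
  L1 @0x3F[20] → 0x42007  P=1,RW=1,US=1,PS=0
  L2 @0x42[10] → 0x45007  P=1,RW=1,US=1,PS=0
  ⇒ phys 0x45051  [3 reads]

Access #3 PA: 0x45051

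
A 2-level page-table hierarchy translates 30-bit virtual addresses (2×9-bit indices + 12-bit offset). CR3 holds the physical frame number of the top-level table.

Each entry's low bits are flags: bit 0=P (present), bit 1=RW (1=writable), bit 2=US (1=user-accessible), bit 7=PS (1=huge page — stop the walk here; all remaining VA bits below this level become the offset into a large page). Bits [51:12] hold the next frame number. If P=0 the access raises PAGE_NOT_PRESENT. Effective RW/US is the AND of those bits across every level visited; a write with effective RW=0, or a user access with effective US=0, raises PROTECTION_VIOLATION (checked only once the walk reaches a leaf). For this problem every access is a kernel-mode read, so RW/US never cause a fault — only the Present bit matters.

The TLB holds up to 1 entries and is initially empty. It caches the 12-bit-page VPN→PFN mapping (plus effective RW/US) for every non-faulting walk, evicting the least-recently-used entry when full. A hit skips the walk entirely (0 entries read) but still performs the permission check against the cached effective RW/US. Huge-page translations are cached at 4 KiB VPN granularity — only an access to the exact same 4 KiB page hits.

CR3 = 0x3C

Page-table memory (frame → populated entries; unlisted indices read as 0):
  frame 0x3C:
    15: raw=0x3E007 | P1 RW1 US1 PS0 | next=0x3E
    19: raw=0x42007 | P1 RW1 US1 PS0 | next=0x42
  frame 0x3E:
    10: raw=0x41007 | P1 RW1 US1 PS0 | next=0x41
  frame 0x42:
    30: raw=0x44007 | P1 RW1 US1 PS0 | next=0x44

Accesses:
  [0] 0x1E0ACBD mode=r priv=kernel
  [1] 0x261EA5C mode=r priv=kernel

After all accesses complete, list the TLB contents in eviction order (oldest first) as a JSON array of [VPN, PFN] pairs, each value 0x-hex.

Trace:
#0 VA=0x1E0ACBD (r,kernel):
  lvl0: tbl 0x3C, slot 15 ⇒ 0x3E007 (P1/RW1/US1/PS0)
  lvl1: tbl 0x3E, slot 10 ⇒ 0x41007 (P1/RW1/US1/PS0)
  ✓ 0x41CBD  — 2 lookups
#1 VA=0x261EA5C (r,kernel):
  lvl0: tbl 0x3C, slot 19 ⇒ 0x42007 (P1/RW1/US1/PS0)
  lvl1: tbl 0x42, slot 30 ⇒ 0x44007 (P1/RW1/US1/PS0)
  ✓ 0x44A5C  — 2 lookups

TLB: [["0x261E", "0x44"]]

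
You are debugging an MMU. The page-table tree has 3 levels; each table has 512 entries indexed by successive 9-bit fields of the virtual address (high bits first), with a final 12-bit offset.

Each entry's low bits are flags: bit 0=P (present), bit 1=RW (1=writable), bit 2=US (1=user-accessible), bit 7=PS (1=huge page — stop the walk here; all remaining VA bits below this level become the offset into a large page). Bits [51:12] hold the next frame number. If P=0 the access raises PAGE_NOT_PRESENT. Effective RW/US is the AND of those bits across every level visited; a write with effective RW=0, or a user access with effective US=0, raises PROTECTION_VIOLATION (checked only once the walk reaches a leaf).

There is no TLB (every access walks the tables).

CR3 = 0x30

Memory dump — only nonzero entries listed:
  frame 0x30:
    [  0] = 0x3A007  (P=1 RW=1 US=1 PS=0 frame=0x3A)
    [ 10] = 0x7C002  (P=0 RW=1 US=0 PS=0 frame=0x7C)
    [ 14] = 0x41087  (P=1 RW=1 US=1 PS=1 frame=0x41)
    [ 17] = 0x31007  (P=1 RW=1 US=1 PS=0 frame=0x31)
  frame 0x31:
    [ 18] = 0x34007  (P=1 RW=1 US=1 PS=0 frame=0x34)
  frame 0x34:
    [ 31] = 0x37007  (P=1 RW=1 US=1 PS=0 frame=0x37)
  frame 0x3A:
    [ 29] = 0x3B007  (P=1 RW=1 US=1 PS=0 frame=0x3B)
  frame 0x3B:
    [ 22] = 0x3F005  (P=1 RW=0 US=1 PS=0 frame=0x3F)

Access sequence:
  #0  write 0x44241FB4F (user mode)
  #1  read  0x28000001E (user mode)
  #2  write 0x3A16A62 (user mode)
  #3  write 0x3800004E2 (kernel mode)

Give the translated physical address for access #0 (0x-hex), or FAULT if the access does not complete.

Trace:
#0 VA=0x44241FB4F (w,user):
  [0] read 0x30 idx=17: raw=0x31007 flags P=1 W=1 U=1 S=0
  [1] read 0x31 idx=18: raw=0x34007 flags P=1 W=1 U=1 S=0
  [2] read 0x34 idx=31: raw=0x37007 flags P=1 W=1 U=1 S=0
  → PA=0x37B4F  (3 entries read)
#1 VA=0x28000001E (r,user):
  [0] read 0x30 idx=10: raw=0x7C002 flags P=0 W=1 U=0 S=0
  → PAGE_NOT_PRESENT  (1 entries read)
#2 VA=0x3A16A62 (w,user):
  [0] read 0x30 idx=0: raw=0x3A007 flags P=1 W=1 U=1 S=0
  [1] read 0x3A idx=29: raw=0x3B007 flags P=1 W=1 U=1 S=0
  [2] read 0x3B idx=22: raw=0x3F005 flags P=1 W=0 U=1 S=0
  → PROTECTION_VIOLATION  (3 entries read)
#3 VA=0x3800004E2 (w,kernel):
  [0] read 0x30 idx=14: raw=0x41087 flags P=1 W=1 U=1 S=1
  → PA=0x414E2 (huge @L0)  (1 entries read)

Access #0 PA: 0x37B4F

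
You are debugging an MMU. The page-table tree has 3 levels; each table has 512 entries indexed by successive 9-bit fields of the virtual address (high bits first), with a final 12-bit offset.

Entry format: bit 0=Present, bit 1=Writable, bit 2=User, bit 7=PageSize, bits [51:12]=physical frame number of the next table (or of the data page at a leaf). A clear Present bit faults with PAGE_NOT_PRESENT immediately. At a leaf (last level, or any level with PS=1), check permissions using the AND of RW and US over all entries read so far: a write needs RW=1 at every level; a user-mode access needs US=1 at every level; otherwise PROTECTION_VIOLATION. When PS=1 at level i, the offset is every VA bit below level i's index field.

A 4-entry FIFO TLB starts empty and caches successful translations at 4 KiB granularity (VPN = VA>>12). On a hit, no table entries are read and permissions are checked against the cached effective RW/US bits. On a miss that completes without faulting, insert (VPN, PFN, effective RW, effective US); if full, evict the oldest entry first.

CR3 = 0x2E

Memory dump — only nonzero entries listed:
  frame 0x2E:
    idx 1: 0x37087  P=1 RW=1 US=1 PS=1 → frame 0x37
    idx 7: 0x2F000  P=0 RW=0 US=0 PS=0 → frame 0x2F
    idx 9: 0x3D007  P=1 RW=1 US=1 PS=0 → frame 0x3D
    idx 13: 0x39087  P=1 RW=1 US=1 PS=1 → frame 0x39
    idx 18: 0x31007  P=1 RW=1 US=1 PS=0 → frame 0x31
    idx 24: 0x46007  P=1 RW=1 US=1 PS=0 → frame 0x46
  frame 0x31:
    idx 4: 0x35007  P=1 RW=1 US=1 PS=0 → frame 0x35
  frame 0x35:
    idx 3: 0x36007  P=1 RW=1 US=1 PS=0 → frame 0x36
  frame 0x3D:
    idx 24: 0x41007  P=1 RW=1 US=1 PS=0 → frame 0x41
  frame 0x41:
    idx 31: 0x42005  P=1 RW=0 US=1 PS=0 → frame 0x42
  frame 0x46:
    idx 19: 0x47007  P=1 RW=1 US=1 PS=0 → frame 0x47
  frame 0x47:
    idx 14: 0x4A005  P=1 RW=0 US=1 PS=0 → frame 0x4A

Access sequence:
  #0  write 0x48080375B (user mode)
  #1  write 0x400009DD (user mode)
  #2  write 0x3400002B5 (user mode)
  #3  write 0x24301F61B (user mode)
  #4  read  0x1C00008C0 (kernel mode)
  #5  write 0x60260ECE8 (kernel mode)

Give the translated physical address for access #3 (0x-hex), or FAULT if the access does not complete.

Walk each access:
#0 VA=0x48080375B (w,user):
  L0: frame=0x2E idx=18 entry=0x31007 [P=1 RW=1 US=1 PS=0]
  L1: frame=0x31 idx=4 entry=0x35007 [P=1 RW=1 US=1 PS=0]
  L2: frame=0x35 idx=3 entry=0x36007 [P=1 RW=1 US=1 PS=0]
  → PA=0x3675B  (3 entries read)
#1 VA=0x400009DD (w,user):
  L0: frame=0x2E idx=1 entry=0x37087 [P=1 RW=1 US=1 PS=1]
  → PA=0x379DD (huge @L0)  (1 entries read)
#2 VA=0x3400002B5 (w,user):
  L0: frame=0x2E idx=13 entry=0x39087 [P=1 RW=1 US=1 PS=1]
  → PA=0x392B5 (huge @L0)  (1 entries read)
#3 VA=0x24301F61B (w,user):
  L0: frame=0x2E idx=9 entry=0x3D007 [P=1 RW=1 US=1 PS=0]
  L1: frame=0x3D idx=24 entry=0x41007 [P=1 RW=1 US=1 PS=0]
  L2: frame=0x41 idx=31 entry=0x42005 [P=1 RW=0 US=1 PS=0]
  → PROTECTION_VIOLATION  (3 entries read)
#4 VA=0x1C00008C0 (r,kernel):
  L0: frame=0x2E idx=7 entry=0x2F000 [P=0 RW=0 US=0 PS=0]
  → PAGE_NOT_PRESENT  (1 entries read)
#5 VA=0x60260ECE8 (w,kernel):
  L0: frame=0x2E idx=24 entry=0x46007 [P=1 RW=1 US=1 PS=0]
  L1: frame=0x46 idx=19 entry=0x47007 [P=1 RW=1 US=1 PS=0]
  L2: frame=0x47 idx=14 entry=0x4A005 [P=1 RW=0 US=1 PS=0]
  → PROTECTION_VIOLATION  (3 entries read)

Access #3 PA: FAULT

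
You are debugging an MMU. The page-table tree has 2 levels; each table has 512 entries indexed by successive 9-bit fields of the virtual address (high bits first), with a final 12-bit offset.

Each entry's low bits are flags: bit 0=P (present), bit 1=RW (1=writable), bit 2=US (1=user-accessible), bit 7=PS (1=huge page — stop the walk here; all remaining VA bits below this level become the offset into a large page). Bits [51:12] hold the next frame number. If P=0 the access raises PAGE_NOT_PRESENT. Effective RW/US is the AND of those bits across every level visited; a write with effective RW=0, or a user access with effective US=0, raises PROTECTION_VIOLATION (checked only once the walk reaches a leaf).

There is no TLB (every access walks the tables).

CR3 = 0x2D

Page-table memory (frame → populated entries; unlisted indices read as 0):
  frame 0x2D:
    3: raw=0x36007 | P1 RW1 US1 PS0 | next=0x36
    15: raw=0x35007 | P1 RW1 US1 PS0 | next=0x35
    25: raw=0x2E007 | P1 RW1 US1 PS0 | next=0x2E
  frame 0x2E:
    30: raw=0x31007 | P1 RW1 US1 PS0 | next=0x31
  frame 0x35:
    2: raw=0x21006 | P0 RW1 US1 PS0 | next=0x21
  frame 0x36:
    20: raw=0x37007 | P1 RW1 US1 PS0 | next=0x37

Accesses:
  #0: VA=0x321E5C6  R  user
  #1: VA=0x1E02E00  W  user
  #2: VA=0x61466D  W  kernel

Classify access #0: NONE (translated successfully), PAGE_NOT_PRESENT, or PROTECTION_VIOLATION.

Trace:
#0 VA=0x321E5C6 (r,user):
  L0 @0x2D[25] → 0x2E007  P=1,RW=1,US=1,PS=0
  L1 @0x2E[30] → 0x31007  P=1,RW=1,US=1,PS=0
  ⇒ phys 0x315C6  [2 reads]
#1 VA=0x1E02E00 (w,user):
  L0 @0x2D[15] → 0x35007  P=1,RW=1,US=1,PS=0
  L1 @0x35[2] → 0x21006  P=0,RW=1,US=1,PS=0
  ✗ PAGE_NOT_PRESENT  [2 reads]
#2 VA=0x61466D (w,kernel):
  L0 @0x2D[3] → 0x36007  P=1,RW=1,US=1,PS=0
  L1 @0x36[20] → 0x37007  P=1,RW=1,US=1,PS=0
  ⇒ phys 0x3766D  [2 reads]

Access #0 fault: NONE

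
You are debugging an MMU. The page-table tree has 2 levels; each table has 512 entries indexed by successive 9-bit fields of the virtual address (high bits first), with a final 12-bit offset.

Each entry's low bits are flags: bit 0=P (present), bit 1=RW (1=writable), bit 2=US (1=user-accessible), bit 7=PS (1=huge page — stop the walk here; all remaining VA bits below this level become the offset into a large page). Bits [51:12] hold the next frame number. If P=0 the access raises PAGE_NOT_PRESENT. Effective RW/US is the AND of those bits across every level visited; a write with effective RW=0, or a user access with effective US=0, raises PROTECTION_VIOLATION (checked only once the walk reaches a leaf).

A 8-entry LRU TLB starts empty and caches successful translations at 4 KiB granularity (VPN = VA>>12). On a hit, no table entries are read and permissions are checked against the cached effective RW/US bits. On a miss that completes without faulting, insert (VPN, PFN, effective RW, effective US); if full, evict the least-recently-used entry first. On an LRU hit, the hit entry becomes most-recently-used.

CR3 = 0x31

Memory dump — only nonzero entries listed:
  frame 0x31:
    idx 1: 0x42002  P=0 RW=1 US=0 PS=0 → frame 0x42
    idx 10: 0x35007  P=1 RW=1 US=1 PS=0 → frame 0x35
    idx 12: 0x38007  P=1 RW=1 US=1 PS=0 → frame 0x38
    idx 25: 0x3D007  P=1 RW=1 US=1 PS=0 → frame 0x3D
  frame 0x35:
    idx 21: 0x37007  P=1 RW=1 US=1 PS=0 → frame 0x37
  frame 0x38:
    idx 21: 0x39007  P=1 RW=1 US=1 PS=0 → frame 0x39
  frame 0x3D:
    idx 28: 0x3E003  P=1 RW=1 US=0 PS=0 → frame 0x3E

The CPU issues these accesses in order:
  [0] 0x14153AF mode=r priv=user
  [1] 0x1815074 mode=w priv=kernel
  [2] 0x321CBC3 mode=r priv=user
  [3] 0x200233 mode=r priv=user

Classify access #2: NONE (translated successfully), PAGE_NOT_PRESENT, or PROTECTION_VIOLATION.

Per-access translation:
#0 VA=0x14153AF (r,user):
  L0: frame=0x31 idx=10 entry=0x35007 [P=1 RW=1 US=1 PS=0]
  L1: frame=0x35 idx=21 entry=0x37007 [P=1 RW=1 US=1 PS=0]
  ✓ 0x373AF  — 2 lookups
#1 VA=0x1815074 (w,kernel):
  L0: frame=0x31 idx=12 entry=0x38007 [P=1 RW=1 US=1 PS=0]
  L1: frame=0x38 idx=21 entry=0x39007 [P=1 RW=1 US=1 PS=0]
  ✓ 0x39074  — 2 lookups
#2 VA=0x321CBC3 (r,user):
  L0: frame=0x31 idx=25 entry=0x3D007 [P=1 RW=1 US=1 PS=0]
  L1: frame=0x3D idx=28 entry=0x3E003 [P=1 RW=1 US=0 PS=0]
  ⇒ fault: PROTECTION_VIOLATION  — 2 lookups
#3 VA=0x200233 (r,user):
  L0: frame=0x31 idx=1 entry=0x42002 [P=0 RW=1 US=0 PS=0]
  ⇒ fault: PAGE_NOT_PRESENT  — 1 lookups

Access #2 fault: PROTECTION_VIOLATION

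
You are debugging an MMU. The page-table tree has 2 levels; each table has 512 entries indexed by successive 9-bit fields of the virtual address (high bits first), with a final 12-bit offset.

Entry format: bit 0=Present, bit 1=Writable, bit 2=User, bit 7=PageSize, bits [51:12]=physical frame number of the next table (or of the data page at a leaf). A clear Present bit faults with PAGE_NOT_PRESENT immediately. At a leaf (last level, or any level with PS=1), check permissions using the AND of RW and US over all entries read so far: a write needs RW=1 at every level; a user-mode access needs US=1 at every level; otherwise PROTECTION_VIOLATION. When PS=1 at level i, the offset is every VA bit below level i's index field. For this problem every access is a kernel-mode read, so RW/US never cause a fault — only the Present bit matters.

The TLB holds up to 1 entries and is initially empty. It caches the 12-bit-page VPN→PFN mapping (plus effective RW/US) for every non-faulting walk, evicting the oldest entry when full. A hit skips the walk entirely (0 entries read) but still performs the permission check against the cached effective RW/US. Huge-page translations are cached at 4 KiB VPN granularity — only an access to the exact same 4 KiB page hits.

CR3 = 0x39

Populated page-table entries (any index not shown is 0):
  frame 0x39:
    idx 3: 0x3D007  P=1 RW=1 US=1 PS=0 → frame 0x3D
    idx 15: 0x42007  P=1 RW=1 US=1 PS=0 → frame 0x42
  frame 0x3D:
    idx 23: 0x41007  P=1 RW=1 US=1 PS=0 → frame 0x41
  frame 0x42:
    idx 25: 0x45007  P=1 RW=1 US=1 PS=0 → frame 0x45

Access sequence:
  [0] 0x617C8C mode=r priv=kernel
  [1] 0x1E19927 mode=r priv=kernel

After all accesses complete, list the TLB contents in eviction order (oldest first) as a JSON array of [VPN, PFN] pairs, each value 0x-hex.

Trace:
#0 VA=0x617C8C (r,kernel):
  L0 @0x39[3] → 0x3D007  P=1,RW=1,US=1,PS=0
  L1 @0x3D[23] → 0x41007  P=1,RW=1,US=1,PS=0
  ✓ 0x41C8C  — 2 lookups
#1 VA=0x1E19927 (r,kernel):
  L0 @0x39[15] → 0x42007  P=1,RW=1,US=1,PS=0
  L1 @0x42[25] → 0x45007  P=1,RW=1,US=1,PS=0
  ✓ 0x45927  — 2 lookups

TLB: [["0x1E19", "0x45"]]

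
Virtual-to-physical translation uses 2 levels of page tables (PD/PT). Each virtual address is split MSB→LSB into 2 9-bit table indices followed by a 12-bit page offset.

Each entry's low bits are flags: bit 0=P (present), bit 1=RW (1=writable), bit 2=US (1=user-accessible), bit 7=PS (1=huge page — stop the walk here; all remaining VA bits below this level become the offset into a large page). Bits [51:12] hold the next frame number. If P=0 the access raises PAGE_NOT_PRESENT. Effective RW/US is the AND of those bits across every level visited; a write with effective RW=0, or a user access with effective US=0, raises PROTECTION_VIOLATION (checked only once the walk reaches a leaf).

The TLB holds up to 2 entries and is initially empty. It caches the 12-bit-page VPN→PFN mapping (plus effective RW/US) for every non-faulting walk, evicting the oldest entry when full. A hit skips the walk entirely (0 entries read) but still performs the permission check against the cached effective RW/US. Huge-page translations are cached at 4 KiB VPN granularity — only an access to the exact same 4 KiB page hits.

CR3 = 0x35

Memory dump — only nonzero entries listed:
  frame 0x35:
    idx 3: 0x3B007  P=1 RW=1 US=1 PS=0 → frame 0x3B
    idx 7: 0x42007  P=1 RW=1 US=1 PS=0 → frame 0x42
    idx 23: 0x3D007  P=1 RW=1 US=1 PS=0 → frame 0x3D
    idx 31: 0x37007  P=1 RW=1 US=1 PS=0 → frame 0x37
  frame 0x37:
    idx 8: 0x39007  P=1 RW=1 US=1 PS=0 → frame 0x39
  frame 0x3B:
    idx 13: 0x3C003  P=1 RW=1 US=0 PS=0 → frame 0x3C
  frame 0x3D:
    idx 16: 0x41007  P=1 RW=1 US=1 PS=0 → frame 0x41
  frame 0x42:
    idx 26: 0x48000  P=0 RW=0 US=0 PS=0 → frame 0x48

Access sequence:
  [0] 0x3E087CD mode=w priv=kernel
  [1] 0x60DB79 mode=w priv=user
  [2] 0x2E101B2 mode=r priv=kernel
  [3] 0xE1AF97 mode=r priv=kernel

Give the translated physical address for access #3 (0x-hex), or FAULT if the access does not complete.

Walk each access:
#0 VA=0x3E087CD (w,kernel):
  [0] read 0x35 idx=31: raw=0x37007 flags P=1 W=1 U=1 S=0
  [1] read 0x37 idx=8: raw=0x39007 flags P=1 W=1 U=1 S=0
  ✓ 0x397CD  — 2 lookups
#1 VA=0x60DB79 (w,user):
  [0] read 0x35 idx=3: raw=0x3B007 flags P=1 W=1 U=1 S=0
  [1] read 0x3B idx=13: raw=0x3C003 flags P=1 W=1 U=0 S=0
  ⇒ fault: PROTECTION_VIOLATION  — 2 lookups
#2 VA=0x2E101B2 (r,kernel):
  [0] read 0x35 idx=23: raw=0x3D007 flags P=1 W=1 U=1 S=0
  [1] read 0x3D idx=16: raw=0x41007 flags P=1 W=1 U=1 S=0
  ✓ 0x411B2  — 2 lookups
#3 VA=0xE1AF97 (r,kernel):
  [0] read 0x35 idx=7: raw=0x42007 flags P=1 W=1 U=1 S=0
  [1] read 0x42 idx=26: raw=0x48000 flags P=0 W=0 U=0 S=0
  ⇒ fault: PAGE_NOT_PRESENT  — 2 lookups

Access #3 PA: FAULT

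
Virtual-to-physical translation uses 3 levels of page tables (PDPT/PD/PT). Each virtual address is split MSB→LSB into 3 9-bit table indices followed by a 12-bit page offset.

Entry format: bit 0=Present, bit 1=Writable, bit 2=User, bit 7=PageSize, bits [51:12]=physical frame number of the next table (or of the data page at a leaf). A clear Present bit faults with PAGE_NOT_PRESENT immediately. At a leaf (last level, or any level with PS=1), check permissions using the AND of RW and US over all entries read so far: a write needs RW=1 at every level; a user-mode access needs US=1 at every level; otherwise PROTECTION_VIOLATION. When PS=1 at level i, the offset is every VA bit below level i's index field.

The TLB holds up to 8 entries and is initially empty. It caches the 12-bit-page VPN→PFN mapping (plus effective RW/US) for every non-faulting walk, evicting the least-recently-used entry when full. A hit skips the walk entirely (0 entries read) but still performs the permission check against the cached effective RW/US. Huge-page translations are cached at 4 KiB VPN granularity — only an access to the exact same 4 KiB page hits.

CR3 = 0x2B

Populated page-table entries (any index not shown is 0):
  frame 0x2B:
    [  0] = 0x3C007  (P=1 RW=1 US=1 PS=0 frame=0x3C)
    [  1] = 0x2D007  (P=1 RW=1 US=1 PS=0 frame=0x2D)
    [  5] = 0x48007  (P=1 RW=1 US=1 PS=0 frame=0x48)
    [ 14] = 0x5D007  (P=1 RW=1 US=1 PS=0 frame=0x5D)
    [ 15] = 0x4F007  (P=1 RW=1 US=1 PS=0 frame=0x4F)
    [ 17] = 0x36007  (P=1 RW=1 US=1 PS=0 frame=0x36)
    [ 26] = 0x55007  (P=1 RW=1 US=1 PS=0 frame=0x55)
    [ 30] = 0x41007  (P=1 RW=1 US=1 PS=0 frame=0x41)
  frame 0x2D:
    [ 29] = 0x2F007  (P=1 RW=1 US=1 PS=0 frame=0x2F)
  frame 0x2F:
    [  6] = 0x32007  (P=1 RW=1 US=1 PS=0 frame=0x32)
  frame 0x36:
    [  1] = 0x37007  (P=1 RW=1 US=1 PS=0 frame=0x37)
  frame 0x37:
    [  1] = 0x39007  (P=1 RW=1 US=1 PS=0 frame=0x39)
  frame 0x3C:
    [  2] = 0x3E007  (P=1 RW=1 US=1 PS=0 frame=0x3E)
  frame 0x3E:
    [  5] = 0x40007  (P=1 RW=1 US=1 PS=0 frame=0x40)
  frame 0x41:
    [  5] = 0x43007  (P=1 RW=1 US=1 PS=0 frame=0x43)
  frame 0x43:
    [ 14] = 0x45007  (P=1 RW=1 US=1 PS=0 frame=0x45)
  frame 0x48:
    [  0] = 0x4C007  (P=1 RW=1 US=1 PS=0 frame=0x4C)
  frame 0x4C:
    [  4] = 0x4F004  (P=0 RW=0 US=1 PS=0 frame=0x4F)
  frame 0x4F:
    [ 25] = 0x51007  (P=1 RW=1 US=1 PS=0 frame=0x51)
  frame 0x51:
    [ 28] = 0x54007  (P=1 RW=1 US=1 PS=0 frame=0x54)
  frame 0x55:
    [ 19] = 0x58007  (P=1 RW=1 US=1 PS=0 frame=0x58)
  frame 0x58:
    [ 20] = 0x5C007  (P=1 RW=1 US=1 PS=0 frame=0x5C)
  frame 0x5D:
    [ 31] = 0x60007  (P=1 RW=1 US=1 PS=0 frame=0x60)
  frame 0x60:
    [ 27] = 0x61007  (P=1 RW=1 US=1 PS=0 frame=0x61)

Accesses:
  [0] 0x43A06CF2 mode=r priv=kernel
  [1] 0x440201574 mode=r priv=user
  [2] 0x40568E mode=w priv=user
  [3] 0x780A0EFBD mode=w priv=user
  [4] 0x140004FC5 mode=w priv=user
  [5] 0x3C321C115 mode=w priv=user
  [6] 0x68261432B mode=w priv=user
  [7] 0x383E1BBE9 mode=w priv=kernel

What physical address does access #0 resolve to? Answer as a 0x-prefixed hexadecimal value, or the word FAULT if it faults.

Per-access translation:
#0 VA=0x43A06CF2 (r,kernel):
  L0 @0x2B[1] → 0x2D007  P=1,RW=1,US=1,PS=0
  L1 @0x2D[29] → 0x2F007  P=1,RW=1,US=1,PS=0
  L2 @0x2F[6] → 0x32007  P=1,RW=1,US=1,PS=0
  ✓ 0x32CF2  — 3 lookups
#1 VA=0x440201574 (r,user):
  L0 @0x2B[17] → 0x36007  P=1,RW=1,US=1,PS=0
  L1 @0x36[1] → 0x37007  P=1,RW=1,US=1,PS=0
  L2 @0x37[1] → 0x39007  P=1,RW=1,US=1,PS=0
  ✓ 0x39574  — 3 lookups
#2 VA=0x40568E (w,user):
  L0 @0x2B[0] → 0x3C007  P=1,RW=1,US=1,PS=0
  L1 @0x3C[2] → 0x3E007  P=1,RW=1,US=1,PS=0
  L2 @0x3E[5] → 0x40007  P=1,RW=1,US=1,PS=0
  ✓ 0x4068E  — 3 lookups
#3 VA=0x780A0EFBD (w,user):
  L0 @0x2B[30] → 0x41007  P=1,RW=1,US=1,PS=0
  L1 @0x41[5] → 0x43007  P=1,RW=1,US=1,PS=0
  L2 @0x43[14] → 0x45007  P=1,RW=1,US=1,PS=0
  ✓ 0x45FBD  — 3 lookups
#4 VA=0x140004FC5 (w,user):
  L0 @0x2B[5] → 0x48007  P=1,RW=1,US=1,PS=0
  L1 @0x48[0] → 0x4C007  P=1,RW=1,US=1,PS=0
  L2 @0x4C[4] → 0x4F004  P=0,RW=0,US=1,PS=0
  ⇒ fault: PAGE_NOT_PRESENT  — 3 lookups
#5 VA=0x3C321C115 (w,user):
  L0 @0x2B[15] → 0x4F007  P=1,RW=1,US=1,PS=0
  L1 @0x4F[25] → 0x51007  P=1,RW=1,US=1,PS=0
  L2 @0x51[28] → 0x54007  P=1,RW=1,US=1,PS=0
  ✓ 0x54115  — 3 lookups
#6 VA=0x68261432B (w,user):
  L0 @0x2B[26] → 0x55007  P=1,RW=1,US=1,PS=0
  L1 @0x55[19] → 0x58007  P=1,RW=1,US=1,PS=0
  L2 @0x58[20] → 0x5C007  P=1,RW=1,US=1,PS=0
  ✓ 0x5C32B  — 3 lookups
#7 VA=0x383E1BBE9 (w,kernel):
  L0 @0x2B[14] → 0x5D007  P=1,RW=1,US=1,PS=0
  L1 @0x5D[31] → 0x60007  P=1,RW=1,US=1,PS=0
  L2 @0x60[27] → 0x61007  P=1,RW=1,US=1,PS=0
  ✓ 0x61BE9  — 3 lookups

Access #0 PA: 0x32CF2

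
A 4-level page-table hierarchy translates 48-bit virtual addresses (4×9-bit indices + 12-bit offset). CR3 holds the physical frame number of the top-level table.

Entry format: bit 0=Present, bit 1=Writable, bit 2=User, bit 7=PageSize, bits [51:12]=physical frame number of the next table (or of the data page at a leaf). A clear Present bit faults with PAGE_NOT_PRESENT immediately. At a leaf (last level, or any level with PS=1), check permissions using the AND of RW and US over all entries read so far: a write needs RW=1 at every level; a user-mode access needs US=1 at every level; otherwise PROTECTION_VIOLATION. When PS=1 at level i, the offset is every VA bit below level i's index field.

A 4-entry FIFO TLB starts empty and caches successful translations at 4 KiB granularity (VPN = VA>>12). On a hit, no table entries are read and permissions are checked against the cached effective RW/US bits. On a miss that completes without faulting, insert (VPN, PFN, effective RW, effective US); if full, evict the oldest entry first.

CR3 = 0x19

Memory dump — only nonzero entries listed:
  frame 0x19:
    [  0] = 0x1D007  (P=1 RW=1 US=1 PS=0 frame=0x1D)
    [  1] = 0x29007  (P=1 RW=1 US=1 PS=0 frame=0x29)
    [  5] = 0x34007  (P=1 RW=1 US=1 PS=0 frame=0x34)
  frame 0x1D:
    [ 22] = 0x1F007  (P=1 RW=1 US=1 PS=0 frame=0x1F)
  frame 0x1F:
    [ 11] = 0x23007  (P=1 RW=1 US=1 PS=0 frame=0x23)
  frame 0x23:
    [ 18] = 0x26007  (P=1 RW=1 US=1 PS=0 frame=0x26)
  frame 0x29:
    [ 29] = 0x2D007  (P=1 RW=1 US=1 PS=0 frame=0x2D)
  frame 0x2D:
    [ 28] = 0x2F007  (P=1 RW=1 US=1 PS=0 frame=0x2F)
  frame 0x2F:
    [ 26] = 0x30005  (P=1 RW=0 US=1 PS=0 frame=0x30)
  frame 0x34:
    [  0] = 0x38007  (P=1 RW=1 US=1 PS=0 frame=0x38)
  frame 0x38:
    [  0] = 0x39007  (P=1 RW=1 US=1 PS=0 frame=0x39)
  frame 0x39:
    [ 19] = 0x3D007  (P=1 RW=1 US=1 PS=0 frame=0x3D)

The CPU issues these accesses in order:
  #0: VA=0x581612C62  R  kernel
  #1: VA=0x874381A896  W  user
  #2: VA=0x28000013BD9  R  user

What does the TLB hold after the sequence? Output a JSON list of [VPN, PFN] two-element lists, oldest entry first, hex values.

Trace:
#0 VA=0x581612C62 (r,kernel):
  [0] read 0x19 idx=0: raw=0x1D007 flags P=1 W=1 U=1 S=0
  [1] read 0x1D idx=22: raw=0x1F007 flags P=1 W=1 U=1 S=0
  [2] read 0x1F idx=11: raw=0x23007 flags P=1 W=1 U=1 S=0
  [3] read 0x23 idx=18: raw=0x26007 flags P=1 W=1 U=1 S=0
  → PA=0x26C62  (4 entries read)
#1 VA=0x874381A896 (w,user):
  [0] read 0x19 idx=1: raw=0x29007 flags P=1 W=1 U=1 S=0
  [1] read 0x29 idx=29: raw=0x2D007 flags P=1 W=1 U=1 S=0
  [2] read 0x2D idx=28: raw=0x2F007 flags P=1 W=1 U=1 S=0
  [3] read 0x2F idx=26: raw=0x30005 flags P=1 W=0 U=1 S=0
  → PROTECTION_VIOLATION  (4 entries read)
#2 VA=0x28000013BD9 (r,user):
  [0] read 0x19 idx=5: raw=0x34007 flags P=1 W=1 U=1 S=0
  [1] read 0x34 idx=0: raw=0x38007 flags P=1 W=1 U=1 S=0
  [2] read 0x38 idx=0: raw=0x39007 flags P=1 W=1 U=1 S=0
  [3] read 0x39 idx=19: raw=0x3D007 flags P=1 W=1 U=1 S=0
  → PA=0x3DBD9  (4 entries read)

TLB: [["0x581612", "0x26"], ["0x28000013", "0x3D"]]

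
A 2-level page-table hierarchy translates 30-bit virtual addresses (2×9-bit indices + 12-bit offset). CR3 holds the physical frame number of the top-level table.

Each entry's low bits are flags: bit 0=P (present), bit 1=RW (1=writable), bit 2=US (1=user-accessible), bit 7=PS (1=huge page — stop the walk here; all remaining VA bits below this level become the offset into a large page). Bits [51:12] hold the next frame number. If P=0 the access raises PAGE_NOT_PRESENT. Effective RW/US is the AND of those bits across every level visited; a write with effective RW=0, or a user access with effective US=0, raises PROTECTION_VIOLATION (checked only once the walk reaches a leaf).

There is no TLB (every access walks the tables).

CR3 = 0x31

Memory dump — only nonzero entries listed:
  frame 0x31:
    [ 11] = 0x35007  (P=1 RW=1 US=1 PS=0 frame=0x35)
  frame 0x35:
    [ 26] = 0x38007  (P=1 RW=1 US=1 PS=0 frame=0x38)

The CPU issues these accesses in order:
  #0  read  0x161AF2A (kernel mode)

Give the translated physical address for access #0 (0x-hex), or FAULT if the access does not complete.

Per-access translation:
#0 VA=0x161AF2A (r,kernel):
  L0: frame=0x31 idx=11 entry=0x35007 [P=1 RW=1 US=1 PS=0]
  L1: frame=0x35 idx=26 entry=0x38007 [P=1 RW=1 US=1 PS=0]
  → PA=0x38F2A  (2 entries read)

Access #0 PA: 0x38F2A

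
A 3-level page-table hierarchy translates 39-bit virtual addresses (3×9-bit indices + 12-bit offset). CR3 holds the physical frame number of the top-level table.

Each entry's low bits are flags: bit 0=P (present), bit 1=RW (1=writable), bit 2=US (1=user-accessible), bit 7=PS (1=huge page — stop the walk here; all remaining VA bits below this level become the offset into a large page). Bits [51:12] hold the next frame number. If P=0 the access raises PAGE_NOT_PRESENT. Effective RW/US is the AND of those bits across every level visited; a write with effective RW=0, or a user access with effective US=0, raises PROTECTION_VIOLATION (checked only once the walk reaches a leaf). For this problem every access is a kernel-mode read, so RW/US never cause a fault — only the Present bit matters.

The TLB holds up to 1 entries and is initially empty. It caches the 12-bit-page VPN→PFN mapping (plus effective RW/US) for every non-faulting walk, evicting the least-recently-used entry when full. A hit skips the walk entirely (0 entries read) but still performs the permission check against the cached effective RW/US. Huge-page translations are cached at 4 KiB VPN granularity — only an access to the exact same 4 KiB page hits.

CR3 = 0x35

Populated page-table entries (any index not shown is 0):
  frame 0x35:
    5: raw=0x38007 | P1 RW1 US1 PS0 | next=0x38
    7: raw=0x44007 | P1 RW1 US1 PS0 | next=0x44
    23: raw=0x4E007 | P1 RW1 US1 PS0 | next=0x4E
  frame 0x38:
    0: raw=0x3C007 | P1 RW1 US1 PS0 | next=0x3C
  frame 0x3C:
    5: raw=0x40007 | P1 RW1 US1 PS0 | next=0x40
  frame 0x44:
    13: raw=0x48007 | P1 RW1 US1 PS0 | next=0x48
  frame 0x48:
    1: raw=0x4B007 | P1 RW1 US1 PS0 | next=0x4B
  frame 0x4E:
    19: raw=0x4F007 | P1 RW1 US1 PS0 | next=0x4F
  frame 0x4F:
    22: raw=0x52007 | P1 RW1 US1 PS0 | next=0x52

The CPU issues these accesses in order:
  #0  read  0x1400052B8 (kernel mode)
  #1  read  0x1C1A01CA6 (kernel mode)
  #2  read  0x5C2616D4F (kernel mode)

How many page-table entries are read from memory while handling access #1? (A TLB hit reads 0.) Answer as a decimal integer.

Per-access translation:
#0 VA=0x1400052B8 (r,kernel):
  L0 @0x35[5] → 0x38007  P=1,RW=1,US=1,PS=0
  L1 @0x38[0] → 0x3C007  P=1,RW=1,US=1,PS=0
  L2 @0x3C[5] → 0x40007  P=1,RW=1,US=1,PS=0
  ✓ 0x402B8  — 3 lookups
#1 VA=0x1C1A01CA6 (r,kernel):
  L0 @0x35[7] → 0x44007  P=1,RW=1,US=1,PS=0
  L1 @0x44[13] → 0x48007  P=1,RW=1,US=1,PS=0
  L2 @0x48[1] → 0x4B007  P=1,RW=1,US=1,PS=0
  ✓ 0x4BCA6  — 3 lookups
#2 VA=0x5C2616D4F (r,kernel):
  L0 @0x35[23] → 0x4E007  P=1,RW=1,US=1,PS=0
  L1 @0x4E[19] → 0x4F007  P=1,RW=1,US=1,PS=0
  L2 @0x4F[22] → 0x52007  P=1,RW=1,US=1,PS=0
  ✓ 0x52D4F  — 3 lookups

Entries read for #1: 3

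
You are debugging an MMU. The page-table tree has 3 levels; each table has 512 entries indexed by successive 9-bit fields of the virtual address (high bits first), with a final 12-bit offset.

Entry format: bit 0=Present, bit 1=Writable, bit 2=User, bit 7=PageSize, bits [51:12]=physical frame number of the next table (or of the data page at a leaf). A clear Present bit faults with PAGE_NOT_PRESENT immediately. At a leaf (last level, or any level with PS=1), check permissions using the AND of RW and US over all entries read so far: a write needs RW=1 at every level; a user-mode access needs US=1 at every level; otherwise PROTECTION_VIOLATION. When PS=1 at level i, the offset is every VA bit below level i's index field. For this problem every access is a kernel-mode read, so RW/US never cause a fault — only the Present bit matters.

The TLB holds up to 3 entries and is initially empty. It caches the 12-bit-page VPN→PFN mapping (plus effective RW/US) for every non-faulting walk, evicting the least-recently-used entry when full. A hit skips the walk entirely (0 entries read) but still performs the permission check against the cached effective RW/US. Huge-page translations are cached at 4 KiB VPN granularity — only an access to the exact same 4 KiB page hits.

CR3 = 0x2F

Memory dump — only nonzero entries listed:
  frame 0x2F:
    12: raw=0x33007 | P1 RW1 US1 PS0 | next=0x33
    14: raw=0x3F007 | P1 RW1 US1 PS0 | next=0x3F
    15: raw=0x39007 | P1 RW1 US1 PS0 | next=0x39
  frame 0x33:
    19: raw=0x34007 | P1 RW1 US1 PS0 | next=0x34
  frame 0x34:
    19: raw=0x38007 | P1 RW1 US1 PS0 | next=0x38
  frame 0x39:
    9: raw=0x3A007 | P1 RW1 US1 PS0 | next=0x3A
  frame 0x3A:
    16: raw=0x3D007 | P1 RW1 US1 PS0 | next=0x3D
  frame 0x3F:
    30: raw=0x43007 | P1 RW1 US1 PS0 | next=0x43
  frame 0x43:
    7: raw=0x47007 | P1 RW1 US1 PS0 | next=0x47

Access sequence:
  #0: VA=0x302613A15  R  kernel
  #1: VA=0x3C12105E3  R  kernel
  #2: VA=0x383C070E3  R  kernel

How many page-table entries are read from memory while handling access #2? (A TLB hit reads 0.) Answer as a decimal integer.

Walk each access:
#0 VA=0x302613A15 (r,kernel):
  [0] read 0x2F idx=12: raw=0x33007 flags P=1 W=1 U=1 S=0
  [1] read 0x33 idx=19: raw=0x34007 flags P=1 W=1 U=1 S=0
  [2] read 0x34 idx=19: raw=0x38007 flags P=1 W=1 U=1 S=0
  ✓ 0x38A15  — 3 lookups
#1 VA=0x3C12105E3 (r,kernel):
  [0] read 0x2F idx=15: raw=0x39007 flags P=1 W=1 U=1 S=0
  [1] read 0x39 idx=9: raw=0x3A007 flags P=1 W=1 U=1 S=0
  [2] read 0x3A idx=16: raw=0x3D007 flags P=1 W=1 U=1 S=0
  ✓ 0x3D5E3  — 3 lookups
#2 VA=0x383C070E3 (r,kernel):
  [0] read 0x2F idx=14: raw=0x3F007 flags P=1 W=1 U=1 S=0
  [1] read 0x3F idx=30: raw=0x43007 flags P=1 W=1 U=1 S=0
  [2] read 0x43 idx=7: raw=0x47007 flags P=1 W=1 U=1 S=0
  ✓ 0x470E3  — 3 lookups

Entries read for #2: 3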